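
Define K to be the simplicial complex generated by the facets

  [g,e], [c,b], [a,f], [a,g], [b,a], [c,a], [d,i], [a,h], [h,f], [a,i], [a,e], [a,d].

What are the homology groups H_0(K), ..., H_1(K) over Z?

H_0 ≅ Z,  H_1 ≅ Z^4.

Order the vertices as a < b < c < d < e < f < g < h < i. Listing each simplex with vertices in this order, K has dimension 1 with simplices:

  0-simplices (9): a, b, c, d, e, f, g, h, i
  1-simplices (12): ab, ac, ad, ae, af, ag, ah, ai, bc, di, eg, fh

so the chain groups are C_0 ≅ Z^9, C_1 ≅ Z^12.

∂_1: C_1 → C_0 sends each edge [p,q] (with p < q) to q − p.
As a 9×12 matrix over Z this has rank 8, with invariant factors (1,1,1,1,1,1,1,1).

From H_k ≅ ker(∂_k) / im(∂_{k+1}) we obtain:

  H_0: rank C_0 − rank ∂_1 = 9 − 8 = 1, and the invariant factors of ∂_1 are all 1, so H_0 ≅ Z.
  H_1: rank ker ∂_1 − rank ∂_2 = (12 − 8) − 0 = 4, and there is no ∂_2, so H_1 ≅ Z^4.

As a check, the Euler characteristic is 9 − 12 = -3, which agrees with 1 − 4 = -3.
(K is a triangulation of a wedge of 4 circles.)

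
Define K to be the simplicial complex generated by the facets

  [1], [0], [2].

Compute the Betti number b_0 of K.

b_0 = 3.

We work with the vertex ordering 0 < 1 < 2. The simplices of K, each written with vertices in increasing order, are:

  0-simplices (3): [0], [1], [2]

so the chain groups are C_0 ≅ Z^3.

Now H_k = ker ∂_k / im ∂_{k+1}, so:

  H_0: rank C_0 − rank ∂_1 = 3 − 0 = 3, and there is no ∂_1, so H_0 ≅ Z^3.

Hence the Betti numbers are b_0 = 3.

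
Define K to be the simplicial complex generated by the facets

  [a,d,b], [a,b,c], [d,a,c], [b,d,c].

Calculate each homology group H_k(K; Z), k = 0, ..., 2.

H_0 ≅ Z,  H_1 = 0,  H_2 ≅ Z.

Fix the vertex order a < b < c < d and write every simplex with vertices in increasing order. Then dim K = 2 and the simplices of K are:

  0-simplices (4): a, b, c, d
  1-simplices (6): ab, ac, ad, bc, bd, cd
  2-simplices (4): abc, abd, acd, bcd

so the chain groups are C_0 ≅ Z^4, C_1 ≅ Z^6, C_2 ≅ Z^4.

The boundary map ∂_1: C_1 → C_0 is given by ∂[p,q] = [q] − [p].
The 4×6 boundary matrix has rank 3 and Smith normal form diag(1,1,1).

∂_2: C_2 → C_1 sends each 2-simplex [p,q,r] to [q,r] − [p,r] + [p,q]. For instance
  ∂abd = bd − ad + ab,
  ∂acd = cd − ad + ac.
This gives a 6×4 integer matrix of rank 3; reducing to Smith normal form yields diagonal entries (1,1,1).

From H_k ≅ ker(∂_k) / im(∂_{k+1}) we obtain:

  H_0: rank C_0 − rank ∂_1 = 4 − 3 = 1, and the invariant factors of ∂_1 are all 1, so H_0 = Z.
  H_1: rank ker ∂_1 − rank ∂_2 = (6 − 3) − 3 = 0, and the invariant factors of ∂_2 are all 1, so H_1 = 0.
  H_2: rank ker ∂_2 − rank ∂_3 = (4 − 3) − 0 = 1, and there is no ∂_3, so H_2 = Z.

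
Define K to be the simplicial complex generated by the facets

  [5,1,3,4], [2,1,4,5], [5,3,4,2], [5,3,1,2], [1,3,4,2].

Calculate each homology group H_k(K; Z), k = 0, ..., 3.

H_0 = Z,  H_1 = 0,  H_2 = 0,  H_3 = Z.

We work with the vertex ordering 1 < 2 < 3 < 4 < 5. The simplices of K, each written with vertices in increasing order, are:

  0-simplices (5): [1], [2], [3], [4], [5]
  1-simplices (10): [1,2], [1,3], [1,4], [1,5], [2,3], [2,4], [2,5], [3,4], [3,5], [4,5]
  2-simplices (10): [1,2,3], [1,2,4], [1,2,5], [1,3,4], [1,3,5], [1,4,5], [2,3,4], [2,3,5], [2,4,5], [3,4,5]
  3-simplices (5): [1,2,3,4], [1,2,3,5], [1,2,4,5], [1,3,4,5], [2,3,4,5]

Hence C_0 ≅ Z^5, C_1 ≅ Z^10, C_2 ≅ Z^10, C_3 ≅ Z^5.

Boundary ∂_1: C_1 → C_0 sends each edge [p,q] (with p < q) to q − p. For instance
  ∂[3,4] = [4] − [3].
As a 5×10 matrix over Z this has rank 4, with invariant factors (1,1,1,1).

Boundary ∂_2: C_2 → C_1 acts by ∂[p,q,r] = [q,r] − [p,r] + [p,q]. For instance
  ∂[2,3,5] = [3,5] − [2,5] + [2,3],
  ∂[1,2,3] = [2,3] − [1,3] + [1,2].
As a 10×10 matrix over Z this has rank 6, with invariant factors (1,1,1,1,1,1).

∂_3: C_3 → C_2 sends each 3-simplex σ to the alternating sum Σ_i (−1)^i (σ with its i-th vertex removed). For instance
  ∂[2,3,4,5] = [3,4,5] − [2,4,5] + [2,3,5] − [2,3,4],
  ∂[1,2,4,5] = [2,4,5] − [1,4,5] + [1,2,5] − [1,2,4].
As a 10×5 matrix over Z this has rank 4, with invariant factors (1,1,1,1).

Computing H_k = (kernel of ∂_k) / (image of ∂_{k+1}):

  H_0: rank C_0 − rank ∂_1 = 5 − 4 = 1, and the invariant factors of ∂_1 are all 1, so H_0 ≅ Z.
  H_1: rank ker ∂_1 − rank ∂_2 = (10 − 4) − 6 = 0, and the invariant factors of ∂_2 are all 1, so H_1 ≅ 0.
  H_2: rank ker ∂_2 − rank ∂_3 = (10 − 6) − 4 = 0, and the invariant factors of ∂_3 are all 1, so H_2 ≅ 0.
  H_3: rank ker ∂_3 − rank ∂_4 = (5 − 4) − 0 = 1, and there is no ∂_4, so H_3 ≅ Z.

As a check, the Euler characteristic is 5 − 10 + 10 − 5 = 0, which agrees with 1 − 0 + 0 − 1 = 0.
(K is a triangulation of the 3-sphere S^3.)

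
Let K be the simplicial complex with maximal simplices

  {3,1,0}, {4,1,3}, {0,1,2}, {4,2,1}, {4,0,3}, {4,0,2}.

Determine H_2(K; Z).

H_2 ≅ Z.

Take the total order 0 < 1 < 2 < 3 < 4 on the vertex set. Then K (dimension 2) consists of the simplices:

  0-simplices (5): [0], [1], [2], [3], [4]
  1-simplices (9): [0,1], [0,2], [0,3], [0,4], [1,2], [1,3], [1,4], [2,4], [3,4]
  2-simplices (6): [0,1,2], [0,1,3], [0,2,4], [0,3,4], [1,2,4], [1,3,4]

giving chain groups C_0 ≅ Z^5, C_1 ≅ Z^9, C_2 ≅ Z^6.

The boundary map ∂_1: C_1 → C_0 is given by ∂[p,q] = [q] − [p].
As a 5×9 matrix over Z this has rank 4, with invariant factors (1,1,1,1).

Boundary ∂_2: C_2 → C_1 acts by ∂[p,q,r] = [q,r] − [p,r] + [p,q]. For instance
  ∂[0,3,4] = [3,4] − [0,4] + [0,3],
  ∂[0,1,2] = [1,2] − [0,2] + [0,1].
As a 9×6 matrix over Z this has rank 5, with invariant factors (1,1,1,1,1).

Computing H_k = (kernel of ∂_k) / (image of ∂_{k+1}):

  H_2: rank ker ∂_2 − rank ∂_3 = (6 − 5) − 0 = 1, and there is no ∂_3, so H_2 = Z.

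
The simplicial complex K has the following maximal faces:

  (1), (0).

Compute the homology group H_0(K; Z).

Fix the vertex order 0 < 1 and write every simplex with vertices in increasing order. Then dim K = 0 and the simplices of K are:

  0-simplices (2): [0], [1]

Hence C_0 ≅ Z^2.

Computing H_k = (kernel of ∂_k) / (image of ∂_{k+1}):

  H_0: rank C_0 − rank ∂_1 = 2 − 0 = 2, and there is no ∂_1, so H_0 = Z^2.

(K is a triangulation of a set of 2 points.)

H_0 ≅ Z^2.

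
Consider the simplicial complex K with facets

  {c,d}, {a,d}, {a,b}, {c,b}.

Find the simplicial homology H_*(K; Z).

H_0 = Z,  H_1 = Z.

Fix the vertex order a < b < c < d and write every simplex with vertices in increasing order. Then dim K = 1 and the simplices of K are:

  0-simplices (4): a, b, c, d
  1-simplices (4): ab, ad, bc, cd

giving chain groups C_0 ≅ Z^4, C_1 ≅ Z^4.

∂_1: C_1 → C_0 is given by ∂[p,q] = [q] − [p].
This gives a 4×4 integer matrix of rank 3; reducing to Smith normal form yields diagonal entries (1,1,1).

Now H_k = ker ∂_k / im ∂_{k+1}, so:

  H_0: rank C_0 − rank ∂_1 = 4 − 3 = 1, and the invariant factors of ∂_1 are all 1, so H_0 = Z.
  H_1: rank ker ∂_1 − rank ∂_2 = (4 − 3) − 0 = 1, and there is no ∂_2, so H_1 = Z.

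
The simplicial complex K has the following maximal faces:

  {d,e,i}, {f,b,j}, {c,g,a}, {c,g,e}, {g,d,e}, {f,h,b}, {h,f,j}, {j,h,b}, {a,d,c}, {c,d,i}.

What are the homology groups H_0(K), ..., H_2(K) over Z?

K has 10 vertices, 18 edges, 10 triangles.
rank ∂_0 = 0, rank ∂_1 = 8 ⇒ b_0 = 10 − 0 − 8 = 2; all invariant factors of ∂_1 are 1 so no torsion. So H_0 ≅ Z^2.
rank ∂_1 = 8, rank ∂_2 = 9 ⇒ b_1 = 18 − 8 − 9 = 1; all invariant factors of ∂_2 are 1 so no torsion. So H_1 ≅ Z.
rank ∂_2 = 9, rank ∂_3 = 0 ⇒ b_2 = 10 − 9 − 0 = 1. So H_2 ≅ Z.

H_0 ≅ Z^2,  H_1 ≅ Z,  H_2 ≅ Z.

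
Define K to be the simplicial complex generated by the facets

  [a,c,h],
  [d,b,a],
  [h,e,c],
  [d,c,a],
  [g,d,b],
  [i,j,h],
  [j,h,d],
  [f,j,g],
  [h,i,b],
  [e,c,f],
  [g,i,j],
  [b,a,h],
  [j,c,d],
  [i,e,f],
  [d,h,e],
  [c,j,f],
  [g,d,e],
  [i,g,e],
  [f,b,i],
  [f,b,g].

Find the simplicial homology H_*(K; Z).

We work with the vertex ordering a < b < c < d < e < f < g < h < i < j. The simplices of K, each written with vertices in increasing order, are:

  0-simplices (10): a, b, c, d, e, f, g, h, i, j
  1-simplices (30): ab, ac, ad, ah, bd, bf, bg, bh, bi, cd, ce, cf, ch, cj, de, dg, dh, dj, ef, eg, eh, ei, fg, fi, fj, gi, gj, hi, hj, ij
  2-simplices (20): abd, abh, acd, ach, bdg, bfg, bfi, bhi, cdj, cef, ceh, cfj, deg, deh, dhj, efi, egi, fgj, gij, hij

so the chain groups are C_0 ≅ Z^10, C_1 ≅ Z^30, C_2 ≅ Z^20.

∂_1: C_1 → C_0 maps an edge to its endpoints' difference, ∂[p,q] = q − p.
The 10×30 boundary matrix has rank 9 and Smith normal form diag(1,1,1,1,1,1,1,1,1).

Boundary ∂_2: C_2 → C_1 maps a triangle to the signed sum of its edges. For instance
  ∂deg = eg − dg + de,
  ∂cdj = dj − cj + cd.
The resulting 30×20 matrix has rank 20, and its Smith normal form has invariant factors (1,1,1,1,1,1,1,1,1,1,1,1,1,1,1,1,1,1,1,2).

Now H_k = ker ∂_k / im ∂_{k+1}, so:

  H_0: rank C_0 − rank ∂_1 = 10 − 9 = 1, and the invariant factors of ∂_1 are all 1, so H_0 ≅ Z.
  H_1: rank ker ∂_1 − rank ∂_2 = (30 − 9) − 20 = 1, and ∂_2 has invariant factor 2 > 1, so H_1 ≅ Z ⊕ Z/2.
  H_2: rank ker ∂_2 − rank ∂_3 = (20 − 20) − 0 = 0, and there is no ∂_3, so H_2 ≅ 0.

As a check, the Euler characteristic is 10 − 30 + 20 = 0, which agrees with 1 − 1 + 0 = 0.

H_0 = Z,  H_1 = Z ⊕ Z/2,  H_2 = 0.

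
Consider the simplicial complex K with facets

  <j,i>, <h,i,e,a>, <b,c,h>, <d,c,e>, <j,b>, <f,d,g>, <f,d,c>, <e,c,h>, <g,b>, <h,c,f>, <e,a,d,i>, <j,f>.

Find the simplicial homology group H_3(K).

Take the total order a < b < c < d < e < f < g < h < i < j on the vertex set. Then K (dimension 3) consists of the simplices:

  0-simplices (10): a, b, c, d, e, f, g, h, i, j
  1-simplices (23): ad, ae, ah, ai, bc, bg, bh, bj, cd, ce, cf, ch, de, df, dg, di, eh, ei, fg, fh, fj, hi, ij
  2-simplices (13): ade, adi, aeh, aei, ahi, bch, cde, cdf, ceh, cfh, dei, dfg, ehi
  3-simplices (2): adei, aehi

giving chain groups C_0 ≅ Z^10, C_1 ≅ Z^23, C_2 ≅ Z^13, C_3 ≅ Z^2.

∂_1: C_1 → C_0 maps an edge to its endpoints' difference, ∂[p,q] = q − p. For instance
  ∂cf = f − c.
As a 10×23 matrix over Z this has rank 9, with invariant factors (1,1,1,1,1,1,1,1,1).

The boundary map ∂_2: C_2 → C_1 acts by ∂[p,q,r] = [q,r] − [p,r] + [p,q]. For instance
  ∂cde = de − ce + cd,
  ∂dfg = fg − dg + df.
As a 23×13 matrix over Z this has rank 11, with invariant factors (1,1,1,1,1,1,1,1,1,1,1).

The boundary map ∂_3: C_3 → C_2 sends each 3-simplex σ to the alternating sum Σ_i (−1)^i (σ with its i-th vertex removed). For instance
  ∂aehi = ehi − ahi + aei − aeh,
  ∂adei = dei − aei + adi − ade.
The 13×2 boundary matrix has rank 2 and Smith normal form diag(1,1).

From H_k ≅ ker(∂_k) / im(∂_{k+1}) we obtain:

  H_3: rank ker ∂_3 − rank ∂_4 = (2 − 2) − 0 = 0, and there is no ∂_4, so H_3 ≅ 0.

H_3 ≅ 0.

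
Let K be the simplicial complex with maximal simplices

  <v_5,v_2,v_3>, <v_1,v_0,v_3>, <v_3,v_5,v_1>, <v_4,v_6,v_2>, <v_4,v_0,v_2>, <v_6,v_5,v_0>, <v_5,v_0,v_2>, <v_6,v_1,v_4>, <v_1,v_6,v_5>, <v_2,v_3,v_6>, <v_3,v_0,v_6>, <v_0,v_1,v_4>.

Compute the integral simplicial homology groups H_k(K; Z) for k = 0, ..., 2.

Order the vertices as v_0 < v_1 < v_2 < v_3 < v_4 < v_5 < v_6. Listing each simplex with vertices in this order, K has dimension 2 with simplices:

  0-simplices (7): [v_0], [v_1], [v_2], [v_3], [v_4], [v_5], [v_6]
  1-simplices (18): (18 of them)
  2-simplices (12): (12 of them)

so the chain groups are C_0 ≅ Z^7, C_1 ≅ Z^18, C_2 ≅ Z^12.

Boundary ∂_1: C_1 → C_0 is given by ∂[p,q] = [q] − [p]. For instance
  ∂[v_0,v_6] = [v_6] − [v_0].
The resulting 7×18 matrix has rank 6, and its Smith normal form has invariant factors (1,1,1,1,1,1).

∂_2: C_2 → C_1 sends each 2-simplex [p,q,r] to [q,r] − [p,r] + [p,q]. For instance
  ∂[v_1,v_3,v_5] = [v_3,v_5] − [v_1,v_5] + [v_1,v_3],
  ∂[v_1,v_5,v_6] = [v_5,v_6] − [v_1,v_6] + [v_1,v_5].
The 18×12 boundary matrix has rank 12 and Smith normal form diag(1,1,1,1,1,1,1,1,1,1,1,2).

Computing H_k = (kernel of ∂_k) / (image of ∂_{k+1}):

  H_0: rank C_0 − rank ∂_1 = 7 − 6 = 1, and the invariant factors of ∂_1 are all 1, so H_0 ≅ Z.
  H_1: rank ker ∂_1 − rank ∂_2 = (18 − 6) − 12 = 0, and ∂_2 has invariant factor 2 > 1, so H_1 ≅ Z/2Z.
  H_2: rank ker ∂_2 − rank ∂_3 = (12 − 12) − 0 = 0, and there is no ∂_3, so H_2 ≅ 0.

(K is a triangulation of the real projective plane RP^2.)

H_0 ≅ Z,  H_1 ≅ Z/2Z,  H_2 = 0.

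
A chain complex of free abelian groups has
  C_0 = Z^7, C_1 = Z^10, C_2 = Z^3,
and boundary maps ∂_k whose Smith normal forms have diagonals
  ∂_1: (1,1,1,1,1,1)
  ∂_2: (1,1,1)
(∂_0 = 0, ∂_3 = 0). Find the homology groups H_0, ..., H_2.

H_0 ≅ Z,  H_1 ≅ Z,  H_2 = 0.

H_0: b_0 = 7 − 0 − 6 = 1; torsion from ∂_1 factors > 1: none. So H_0 ≅ Z.
H_1: b_1 = 10 − 6 − 3 = 1; torsion from ∂_2 factors > 1: none. So H_1 ≅ Z.
H_2: b_2 = 3 − 3 − 0 = 0; torsion from ∂_3 factors > 1: none. So H_2 ≅ 0.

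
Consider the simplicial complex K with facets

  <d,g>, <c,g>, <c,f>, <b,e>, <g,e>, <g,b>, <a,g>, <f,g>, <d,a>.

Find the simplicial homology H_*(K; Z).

We work with the vertex ordering a < b < c < d < e < f < g. The simplices of K, each written with vertices in increasing order, are:

  0-simplices (7): a, b, c, d, e, f, g
  1-simplices (9): ad, ag, be, bg, cf, cg, dg, eg, fg

Hence C_0 ≅ Z^7, C_1 ≅ Z^9.

Boundary ∂_1: C_1 → C_0 maps an edge to its endpoints' difference, ∂[p,q] = q − p.
This gives a 7×9 integer matrix of rank 6; reducing to Smith normal form yields diagonal entries (1,1,1,1,1,1).

From H_k ≅ ker(∂_k) / im(∂_{k+1}) we obtain:

  H_0: rank C_0 − rank ∂_1 = 7 − 6 = 1, and the invariant factors of ∂_1 are all 1, so H_0 ≅ Z.
  H_1: rank ker ∂_1 − rank ∂_2 = (9 − 6) − 0 = 3, and there is no ∂_2, so H_1 ≅ Z^3.

H_0 ≅ Z,  H_1 ≅ Z^3.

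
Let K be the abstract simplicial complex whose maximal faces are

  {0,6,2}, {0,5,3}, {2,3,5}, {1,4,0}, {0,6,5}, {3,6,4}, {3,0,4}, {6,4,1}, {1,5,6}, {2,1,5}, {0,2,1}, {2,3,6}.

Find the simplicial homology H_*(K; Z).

H_0 ≅ Z,  H_1 ≅ Z/2,  H_2 = 0.

We work with the vertex ordering 0 < 1 < 2 < 3 < 4 < 5 < 6. The simplices of K, each written with vertices in increasing order, are:

  0-simplices (7): [0], [1], [2], [3], [4], [5], [6]
  1-simplices (18): [0,1], [0,2], [0,3], [0,4], [0,5], [0,6], [1,2], [1,4], [1,5], [1,6], [2,3], [2,5], [2,6], [3,4], [3,5], [3,6], [4,6], [5,6]
  2-simplices (12): [0,1,2], [0,1,4], [0,2,6], [0,3,4], [0,3,5], [0,5,6], [1,2,5], [1,4,6], [1,5,6], [2,3,5], [2,3,6], [3,4,6]

so the chain groups are C_0 ≅ Z^7, C_1 ≅ Z^18, C_2 ≅ Z^12.

Boundary ∂_1: C_1 → C_0 is given by ∂[p,q] = [q] − [p].
This gives a 7×18 integer matrix of rank 6; reducing to Smith normal form yields diagonal entries (1,1,1,1,1,1).

∂_2: C_2 → C_1 maps a triangle to the signed sum of its edges. For instance
  ∂[1,2,5] = [2,5] − [1,5] + [1,2],
  ∂[0,3,4] = [3,4] − [0,4] + [0,3].
The 18×12 boundary matrix has rank 12 and Smith normal form diag(1,1,1,1,1,1,1,1,1,1,1,2).

Computing H_k = (kernel of ∂_k) / (image of ∂_{k+1}):

  H_0: rank C_0 − rank ∂_1 = 7 − 6 = 1, and the invariant factors of ∂_1 are all 1, so H_0 ≅ Z.
  H_1: rank ker ∂_1 − rank ∂_2 = (18 − 6) − 12 = 0, and ∂_2 has invariant factor 2 > 1, so H_1 ≅ Z/2.
  H_2: rank ker ∂_2 − rank ∂_3 = (12 − 12) − 0 = 0, and there is no ∂_3, so H_2 ≅ 0.

As a check, the Euler characteristic is 7 − 18 + 12 = 1, which agrees with 1 − 0 + 0 = 1.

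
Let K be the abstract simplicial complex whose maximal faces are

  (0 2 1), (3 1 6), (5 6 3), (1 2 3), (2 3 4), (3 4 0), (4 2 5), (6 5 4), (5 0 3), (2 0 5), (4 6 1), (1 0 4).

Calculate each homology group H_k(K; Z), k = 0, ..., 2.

H_0 ≅ Z,  H_1 ≅ Z_2,  H_2 = 0.

We work with the vertex ordering 0 < 1 < 2 < 3 < 4 < 5 < 6. The simplices of K, each written with vertices in increasing order, are:

  0-simplices (7): [0], [1], [2], [3], [4], [5], [6]
  1-simplices (18): [0,1], [0,2], [0,3], [0,4], [0,5], [1,2], [1,3], [1,4], [1,6], [2,3], [2,4], [2,5], [3,4], [3,5], [3,6], [4,5], [4,6], [5,6]
  2-simplices (12): [0,1,2], [0,1,4], [0,2,5], [0,3,4], [0,3,5], [1,2,3], [1,3,6], [1,4,6], [2,3,4], [2,4,5], [3,5,6], [4,5,6]

so the chain groups are C_0 ≅ Z^7, C_1 ≅ Z^18, C_2 ≅ Z^12.

Boundary ∂_1: C_1 → C_0 maps an edge to its endpoints' difference, ∂[p,q] = q − p. For instance
  ∂[0,2] = [2] − [0].
The 7×18 boundary matrix has rank 6 and Smith normal form diag(1,1,1,1,1,1).

∂_2: C_2 → C_1 acts by ∂[p,q,r] = [q,r] − [p,r] + [p,q]. For instance
  ∂[0,2,5] = [2,5] − [0,5] + [0,2],
  ∂[3,5,6] = [5,6] − [3,6] + [3,5].
This gives a 18×12 integer matrix of rank 12; reducing to Smith normal form yields diagonal entries (1,1,1,1,1,1,1,1,1,1,1,2).

Computing H_k = (kernel of ∂_k) / (image of ∂_{k+1}):

  H_0: rank C_0 − rank ∂_1 = 7 − 6 = 1, and the invariant factors of ∂_1 are all 1, so H_0 = Z.
  H_1: rank ker ∂_1 − rank ∂_2 = (18 − 6) − 12 = 0, and ∂_2 has invariant factor 2 > 1, so H_1 = Z_2.
  H_2: rank ker ∂_2 − rank ∂_3 = (12 − 12) − 0 = 0, and there is no ∂_3, so H_2 = 0.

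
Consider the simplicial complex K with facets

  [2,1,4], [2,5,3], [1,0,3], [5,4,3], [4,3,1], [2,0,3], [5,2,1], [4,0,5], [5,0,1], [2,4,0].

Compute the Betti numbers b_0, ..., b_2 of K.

b_0 = 1, b_1 = 0, b_2 = 0.

Order the vertices as 0 < 1 < 2 < 3 < 4 < 5. Listing each simplex with vertices in this order, K has dimension 2 with simplices:

  0-simplices (6): [0], [1], [2], [3], [4], [5]
  1-simplices (15): [0,1], [0,2], [0,3], [0,4], [0,5], [1,2], [1,3], [1,4], [1,5], [2,3], [2,4], [2,5], [3,4], [3,5], [4,5]
  2-simplices (10): [0,1,3], [0,1,5], [0,2,3], [0,2,4], [0,4,5], [1,2,4], [1,2,5], [1,3,4], [2,3,5], [3,4,5]

Hence C_0 ≅ Z^6, C_1 ≅ Z^15, C_2 ≅ Z^10.

∂_1: C_1 → C_0 sends each edge [p,q] (with p < q) to q − p. For instance
  ∂[1,3] = [3] − [1].
This gives a 6×15 integer matrix of rank 5; reducing to Smith normal form yields diagonal entries (1,1,1,1,1).

The boundary map ∂_2: C_2 → C_1 maps a triangle to the signed sum of its edges. For instance
  ∂[2,3,5] = [3,5] − [2,5] + [2,3],
  ∂[1,2,4] = [2,4] − [1,4] + [1,2].
This gives a 15×10 integer matrix of rank 10; reducing to Smith normal form yields diagonal entries (1,1,1,1,1,1,1,1,1,2).

From H_k ≅ ker(∂_k) / im(∂_{k+1}) we obtain:

  H_0: rank C_0 − rank ∂_1 = 6 − 5 = 1, and the invariant factors of ∂_1 are all 1, so H_0 = Z.
  H_1: rank ker ∂_1 − rank ∂_2 = (15 − 5) − 10 = 0, and ∂_2 has invariant factor 2 > 1, so H_1 = Z/2.
  H_2: rank ker ∂_2 − rank ∂_3 = (10 − 10) − 0 = 0, and there is no ∂_3, so H_2 = 0.

As a check, the Euler characteristic is 6 − 15 + 10 = 1, which agrees with 1 − 0 + 0 = 1.
(K is a triangulation of the real projective plane RP^2.)

Hence the Betti numbers are b_0 = 1, b_1 = 0, b_2 = 0.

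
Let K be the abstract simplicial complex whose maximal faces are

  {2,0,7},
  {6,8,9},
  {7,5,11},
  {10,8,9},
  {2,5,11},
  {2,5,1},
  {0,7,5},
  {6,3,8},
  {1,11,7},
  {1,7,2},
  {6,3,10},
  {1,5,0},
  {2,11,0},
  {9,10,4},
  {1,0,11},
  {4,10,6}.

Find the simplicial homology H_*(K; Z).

We work with the vertex ordering 0 < 1 < 2 < 3 < 4 < 5 < 6 < 7 < 8 < 9 < 10 < 11. The simplices of K, each written with vertices in increasing order, are:

  0-simplices (12): [0], [1], [2], [3], [4], [5], [6], [7], [8], [9], [10], [11]
  1-simplices (27): (27 of them)
  2-simplices (16): [0,1,5], [0,1,11], [0,2,7], [0,2,11], [0,5,7], [1,2,5], [1,2,7], [1,7,11], [2,5,11], [3,6,8], [3,6,10], [4,6,10], [4,9,10], [5,7,11], [6,8,9], [8,9,10]

giving chain groups C_0 ≅ Z^12, C_1 ≅ Z^27, C_2 ≅ Z^16.

The boundary map ∂_1: C_1 → C_0 is given by ∂[p,q] = [q] − [p].
As a 12×27 matrix over Z this has rank 10, with invariant factors (1,1,1,1,1,1,1,1,1,1).

Boundary ∂_2: C_2 → C_1 acts by ∂[p,q,r] = [q,r] − [p,r] + [p,q]. For instance
  ∂[3,6,10] = [6,10] − [3,10] + [3,6],
  ∂[8,9,10] = [9,10] − [8,10] + [8,9].
The 27×16 boundary matrix has rank 16 and Smith normal form diag(1,1,1,1,1,1,1,1,1,1,1,1,1,1,1,2).

Reading off H_k = ker ∂_k / im ∂_{k+1}:

  H_0: rank C_0 − rank ∂_1 = 12 − 10 = 2, and the invariant factors of ∂_1 are all 1, so H_0 ≅ Z^2.
  H_1: rank ker ∂_1 − rank ∂_2 = (27 − 10) − 16 = 1, and ∂_2 has invariant factor 2 > 1, so H_1 ≅ Z ⊕ Z_2.
  H_2: rank ker ∂_2 − rank ∂_3 = (16 − 16) − 0 = 0, and there is no ∂_3, so H_2 ≅ 0.

(K is a triangulation of the disjoint union of the cylinder S^1 x I and the real projective plane RP^2.)

H_0 = Z^2,  H_1 = Z ⊕ Z_2,  H_2 = 0.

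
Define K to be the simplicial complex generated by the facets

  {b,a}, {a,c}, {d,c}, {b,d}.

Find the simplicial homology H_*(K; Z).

K has 4 vertices, 4 edges.
rank ∂_0 = 0, rank ∂_1 = 3 ⇒ b_0 = 4 − 0 − 3 = 1; all invariant factors of ∂_1 are 1 so no torsion. So H_0 = Z.
rank ∂_1 = 3, rank ∂_2 = 0 ⇒ b_1 = 4 − 3 − 0 = 1. So H_1 = Z.

H_0 ≅ Z,  H_1 ≅ Z.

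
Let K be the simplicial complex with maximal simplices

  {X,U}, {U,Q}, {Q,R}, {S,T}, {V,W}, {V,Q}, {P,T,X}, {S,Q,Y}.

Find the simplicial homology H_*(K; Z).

H_0 ≅ Z,  H_1 ≅ Z,  H_2 = 0.

K has 10 vertices, 12 edges, 2 triangles.
rank ∂_0 = 0, rank ∂_1 = 9 ⇒ b_0 = 10 − 0 − 9 = 1; all invariant factors of ∂_1 are 1 so no torsion. So H_0 = Z.
rank ∂_1 = 9, rank ∂_2 = 2 ⇒ b_1 = 12 − 9 − 2 = 1; all invariant factors of ∂_2 are 1 so no torsion. So H_1 = Z.
rank ∂_2 = 2, rank ∂_3 = 0 ⇒ b_2 = 2 − 2 − 0 = 0. So H_2 = 0.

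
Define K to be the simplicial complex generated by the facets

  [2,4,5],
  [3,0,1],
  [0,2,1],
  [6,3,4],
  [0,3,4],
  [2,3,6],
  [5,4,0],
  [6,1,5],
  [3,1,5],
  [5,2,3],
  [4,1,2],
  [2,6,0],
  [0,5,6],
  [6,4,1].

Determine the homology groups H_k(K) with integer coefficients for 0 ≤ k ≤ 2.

H_0 ≅ Z,  H_1 ≅ Z^2,  H_2 ≅ Z.

K has 7 vertices, 21 edges, 14 triangles.
rank ∂_0 = 0, rank ∂_1 = 6 ⇒ b_0 = 7 − 0 − 6 = 1; all invariant factors of ∂_1 are 1 so no torsion. So H_0 = Z.
rank ∂_1 = 6, rank ∂_2 = 13 ⇒ b_1 = 21 − 6 − 13 = 2; all invariant factors of ∂_2 are 1 so no torsion. So H_1 = Z^2.
rank ∂_2 = 13, rank ∂_3 = 0 ⇒ b_2 = 14 − 13 − 0 = 1. So H_2 = Z.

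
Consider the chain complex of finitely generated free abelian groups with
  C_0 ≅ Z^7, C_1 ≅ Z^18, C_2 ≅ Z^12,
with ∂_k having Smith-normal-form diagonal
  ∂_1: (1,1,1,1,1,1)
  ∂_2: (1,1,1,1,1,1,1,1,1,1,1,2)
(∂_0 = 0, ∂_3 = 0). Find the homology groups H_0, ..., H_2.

H_0 = Z,  H_1 = Z_2,  H_2 = 0.

H_0: b_0 = 7 − 0 − 6 = 1; torsion from ∂_1 factors > 1: none. So H_0 = Z.
H_1: b_1 = 18 − 6 − 12 = 0; torsion from ∂_2 factors > 1: [2]. So H_1 = Z_2.
H_2: b_2 = 12 − 12 − 0 = 0; torsion from ∂_3 factors > 1: none. So H_2 = 0.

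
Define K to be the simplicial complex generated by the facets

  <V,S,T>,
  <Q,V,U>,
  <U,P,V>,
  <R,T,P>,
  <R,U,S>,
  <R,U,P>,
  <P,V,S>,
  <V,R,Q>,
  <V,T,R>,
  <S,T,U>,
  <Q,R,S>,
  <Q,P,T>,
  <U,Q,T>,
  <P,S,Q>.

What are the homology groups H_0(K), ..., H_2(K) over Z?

Fix the vertex order P < Q < R < S < T < U < V and write every simplex with vertices in increasing order. Then dim K = 2 and the simplices of K are:

  0-simplices (7): P, Q, R, S, T, U, V
  1-simplices (21): PQ, PR, PS, PT, PU, PV, QR, QS, QT, QU, QV, RS, RT, RU, RV, ST, SU, SV, TU, TV, UV
  2-simplices (14): PQS, PQT, PRT, PRU, PSV, PUV, QRS, QRV, QTU, QUV, RSU, RTV, STU, STV

so the chain groups are C_0 ≅ Z^7, C_1 ≅ Z^21, C_2 ≅ Z^14.

The boundary map ∂_1: C_1 → C_0 maps an edge to its endpoints' difference, ∂[p,q] = q − p.
The resulting 7×21 matrix has rank 6, and its Smith normal form has invariant factors (1,1,1,1,1,1).

Boundary ∂_2: C_2 → C_1 acts by ∂[p,q,r] = [q,r] − [p,r] + [p,q]. For instance
  ∂PRU = RU − PU + PR,
  ∂PQT = QT − PT + PQ.
As a 21×14 matrix over Z this has rank 13, with invariant factors (1,1,1,1,1,1,1,1,1,1,1,1,1).

Reading off H_k = ker ∂_k / im ∂_{k+1}:

  H_0: rank C_0 − rank ∂_1 = 7 − 6 = 1, and the invariant factors of ∂_1 are all 1, so H_0 = Z.
  H_1: rank ker ∂_1 − rank ∂_2 = (21 − 6) − 13 = 2, and the invariant factors of ∂_2 are all 1, so H_1 = Z^2.
  H_2: rank ker ∂_2 − rank ∂_3 = (14 − 13) − 0 = 1, and there is no ∂_3, so H_2 = Z.

As a check, the Euler characteristic is 7 − 21 + 14 = 0, which agrees with 1 − 2 + 1 = 0.

H_0 ≅ Z,  H_1 ≅ Z^2,  H_2 ≅ Z.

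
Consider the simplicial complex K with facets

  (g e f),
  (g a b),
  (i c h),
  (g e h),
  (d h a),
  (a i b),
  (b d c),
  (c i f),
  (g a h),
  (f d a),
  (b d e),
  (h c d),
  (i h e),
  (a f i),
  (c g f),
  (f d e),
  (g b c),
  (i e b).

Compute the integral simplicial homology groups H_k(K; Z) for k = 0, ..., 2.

H_0 ≅ Z,  H_1 ≅ Z^2,  H_2 ≅ Z.

We work with the vertex ordering a < b < c < d < e < f < g < h < i. The simplices of K, each written with vertices in increasing order, are:

  0-simplices (9): a, b, c, d, e, f, g, h, i
  1-simplices (27): ab, ad, af, ag, ah, ai, bc, bd, be, bg, bi, cd, cf, cg, ch, ci, de, df, dh, ef, eg, eh, ei, fg, fi, gh, hi
  2-simplices (18): abg, abi, adf, adh, afi, agh, bcd, bcg, bde, bei, cdh, cfg, cfi, chi, def, efg, egh, ehi

giving chain groups C_0 ≅ Z^9, C_1 ≅ Z^27, C_2 ≅ Z^18.

Boundary ∂_1: C_1 → C_0 maps an edge to its endpoints' difference, ∂[p,q] = q − p.
The resulting 9×27 matrix has rank 8, and its Smith normal form has invariant factors (1,1,1,1,1,1,1,1).

The boundary map ∂_2: C_2 → C_1 sends each 2-simplex [p,q,r] to [q,r] − [p,r] + [p,q]. For instance
  ∂adf = df − af + ad,
  ∂bei = ei − bi + be.
This gives a 27×18 integer matrix of rank 17; reducing to Smith normal form yields diagonal entries (1,1,1,1,1,1,1,1,1,1,1,1,1,1,1,1,1).

Computing H_k = (kernel of ∂_k) / (image of ∂_{k+1}):

  H_0: rank C_0 − rank ∂_1 = 9 − 8 = 1, and the invariant factors of ∂_1 are all 1, so H_0 = Z.
  H_1: rank ker ∂_1 − rank ∂_2 = (27 − 8) − 17 = 2, and the invariant factors of ∂_2 are all 1, so H_1 = Z^2.
  H_2: rank ker ∂_2 − rank ∂_3 = (18 − 17) − 0 = 1, and there is no ∂_3, so H_2 = Z.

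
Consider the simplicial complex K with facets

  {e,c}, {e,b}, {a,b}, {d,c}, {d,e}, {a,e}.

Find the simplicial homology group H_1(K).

H_1 = Z^2.

Order the vertices as a < b < c < d < e. Listing each simplex with vertices in this order, K has dimension 1 with simplices:

  0-simplices (5): a, b, c, d, e
  1-simplices (6): ab, ae, be, cd, ce, de

giving chain groups C_0 ≅ Z^5, C_1 ≅ Z^6.

∂_1: C_1 → C_0 maps an edge to its endpoints' difference, ∂[p,q] = q − p. For instance
  ∂ae = e − a.
This gives a 5×6 integer matrix of rank 4; reducing to Smith normal form yields diagonal entries (1,1,1,1).

Reading off H_k = ker ∂_k / im ∂_{k+1}:

  H_1: rank ker ∂_1 − rank ∂_2 = (6 − 4) − 0 = 2, and there is no ∂_2, so H_1 = Z^2.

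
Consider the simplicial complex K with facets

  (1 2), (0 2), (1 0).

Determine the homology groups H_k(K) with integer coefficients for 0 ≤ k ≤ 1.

Order the vertices as 0 < 1 < 2. Listing each simplex with vertices in this order, K has dimension 1 with simplices:

  0-simplices (3): [0], [1], [2]
  1-simplices (3): [0,1], [0,2], [1,2]

so the chain groups are C_0 ≅ Z^3, C_1 ≅ Z^3.

Boundary ∂_1: C_1 → C_0 is given by ∂[p,q] = [q] − [p]. For instance
  ∂[0,1] = [1] − [0].
The 3×3 boundary matrix has rank 2 and Smith normal form diag(1,1).

Reading off H_k = ker ∂_k / im ∂_{k+1}:

  H_0: rank C_0 − rank ∂_1 = 3 − 2 = 1, and the invariant factors of ∂_1 are all 1, so H_0 ≅ Z.
  H_1: rank ker ∂_1 − rank ∂_2 = (3 − 2) − 0 = 1, and there is no ∂_2, so H_1 ≅ Z.

As a check, the Euler characteristic is 3 − 3 = 0, which agrees with 1 − 1 = 0.

H_0 = Z,  H_1 = Z.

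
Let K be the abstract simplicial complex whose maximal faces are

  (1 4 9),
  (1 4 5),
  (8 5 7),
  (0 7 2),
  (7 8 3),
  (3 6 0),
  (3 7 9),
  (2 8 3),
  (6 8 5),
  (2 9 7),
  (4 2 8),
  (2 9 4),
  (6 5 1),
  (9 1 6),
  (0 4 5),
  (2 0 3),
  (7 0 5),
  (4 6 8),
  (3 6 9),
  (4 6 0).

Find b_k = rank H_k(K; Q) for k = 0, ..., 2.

b_0 = 1, b_1 = 1, b_2 = 0.

Fix the vertex order 0 < 1 < 2 < 3 < 4 < 5 < 6 < 7 < 8 < 9 and write every simplex with vertices in increasing order. Then dim K = 2 and the simplices of K are:

  0-simplices (10): [0], [1], [2], [3], [4], [5], [6], [7], [8], [9]
  1-simplices (30): (30 of them)
  2-simplices (20): (20 of them)

giving chain groups C_0 ≅ Z^10, C_1 ≅ Z^30, C_2 ≅ Z^20.

∂_1: C_1 → C_0 is given by ∂[p,q] = [q] − [p].
As a 10×30 matrix over Z this has rank 9, with invariant factors (1,1,1,1,1,1,1,1,1).

∂_2: C_2 → C_1 sends each 2-simplex [p,q,r] to [q,r] − [p,r] + [p,q]. For instance
  ∂[0,3,6] = [3,6] − [0,6] + [0,3],
  ∂[1,4,9] = [4,9] − [1,9] + [1,4].
The resulting 30×20 matrix has rank 20, and its Smith normal form has invariant factors (1,1,1,1,1,1,1,1,1,1,1,1,1,1,1,1,1,1,1,2).

From H_k ≅ ker(∂_k) / im(∂_{k+1}) we obtain:

  H_0: rank C_0 − rank ∂_1 = 10 − 9 = 1, and the invariant factors of ∂_1 are all 1, so H_0 ≅ Z.
  H_1: rank ker ∂_1 − rank ∂_2 = (30 − 9) − 20 = 1, and ∂_2 has invariant factor 2 > 1, so H_1 ≅ Z ⊕ Z/2.
  H_2: rank ker ∂_2 − rank ∂_3 = (20 − 20) − 0 = 0, and there is no ∂_3, so H_2 ≅ 0.

(K is a triangulation of the Klein bottle.)

Hence the Betti numbers are b_0 = 1, b_1 = 1, b_2 = 0.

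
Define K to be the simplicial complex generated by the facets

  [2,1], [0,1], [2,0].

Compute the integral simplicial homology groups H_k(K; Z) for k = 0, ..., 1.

Take the total order 0 < 1 < 2 on the vertex set. Then K (dimension 1) consists of the simplices:

  0-simplices (3): [0], [1], [2]
  1-simplices (3): [0,1], [0,2], [1,2]

so the chain groups are C_0 ≅ Z^3, C_1 ≅ Z^3.

∂_1: C_1 → C_0 maps an edge to its endpoints' difference, ∂[p,q] = q − p. For instance
  ∂[0,2] = [2] − [0].
The 3×3 boundary matrix has rank 2 and Smith normal form diag(1,1).

Computing H_k = (kernel of ∂_k) / (image of ∂_{k+1}):

  H_0: rank C_0 − rank ∂_1 = 3 − 2 = 1, and the invariant factors of ∂_1 are all 1, so H_0 = Z.
  H_1: rank ker ∂_1 − rank ∂_2 = (3 − 2) − 0 = 1, and there is no ∂_2, so H_1 = Z.

As a check, the Euler characteristic is 3 − 3 = 0, which agrees with 1 − 1 = 0.

H_0 ≅ Z,  H_1 ≅ Z.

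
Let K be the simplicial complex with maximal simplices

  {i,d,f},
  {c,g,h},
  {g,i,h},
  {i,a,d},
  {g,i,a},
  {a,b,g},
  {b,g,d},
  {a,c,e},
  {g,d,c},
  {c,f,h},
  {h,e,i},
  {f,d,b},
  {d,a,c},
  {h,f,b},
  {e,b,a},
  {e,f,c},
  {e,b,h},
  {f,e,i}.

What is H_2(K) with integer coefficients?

H_2 ≅ 0.

K has 9 vertices, 27 edges, 18 triangles.
rank ∂_2 = 18, rank ∂_3 = 0 ⇒ b_2 = 18 − 18 − 0 = 0. So H_2 = 0.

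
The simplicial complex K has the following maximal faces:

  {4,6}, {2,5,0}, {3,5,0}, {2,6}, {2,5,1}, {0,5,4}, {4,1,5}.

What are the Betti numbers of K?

Take the total order 0 < 1 < 2 < 3 < 4 < 5 < 6 on the vertex set. Then K (dimension 2) consists of the simplices:

  0-simplices (7): [0], [1], [2], [3], [4], [5], [6]
  1-simplices (12): [0,2], [0,3], [0,4], [0,5], [1,2], [1,4], [1,5], [2,5], [2,6], [3,5], [4,5], [4,6]
  2-simplices (5): [0,2,5], [0,3,5], [0,4,5], [1,2,5], [1,4,5]

Hence C_0 ≅ Z^7, C_1 ≅ Z^12, C_2 ≅ Z^5.

The boundary map ∂_1: C_1 → C_0 is given by ∂[p,q] = [q] − [p].
This gives a 7×12 integer matrix of rank 6; reducing to Smith normal form yields diagonal entries (1,1,1,1,1,1).

The boundary map ∂_2: C_2 → C_1 acts by ∂[p,q,r] = [q,r] − [p,r] + [p,q]. For instance
  ∂[0,3,5] = [3,5] − [0,5] + [0,3],
  ∂[1,2,5] = [2,5] − [1,5] + [1,2].
The 12×5 boundary matrix has rank 5 and Smith normal form diag(1,1,1,1,1).

Reading off H_k = ker ∂_k / im ∂_{k+1}:

  H_0: rank C_0 − rank ∂_1 = 7 − 6 = 1, and the invariant factors of ∂_1 are all 1, so H_0 = Z.
  H_1: rank ker ∂_1 − rank ∂_2 = (12 − 6) − 5 = 1, and the invariant factors of ∂_2 are all 1, so H_1 = Z.
  H_2: rank ker ∂_2 − rank ∂_3 = (5 − 5) − 0 = 0, and there is no ∂_3, so H_2 = 0.

Hence the Betti numbers are b_0 = 1, b_1 = 1, b_2 = 0.

b_0 = 1, b_1 = 1, b_2 = 0.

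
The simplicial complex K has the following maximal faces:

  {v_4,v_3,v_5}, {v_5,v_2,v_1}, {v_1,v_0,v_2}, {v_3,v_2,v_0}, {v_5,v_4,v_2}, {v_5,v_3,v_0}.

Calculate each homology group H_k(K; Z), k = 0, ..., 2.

H_0 = Z,  H_1 = Z,  H_2 = 0.

Take the total order v_0 < v_1 < v_2 < v_3 < v_4 < v_5 on the vertex set. Then K (dimension 2) consists of the simplices:

  0-simplices (6): [v_0], [v_1], [v_2], [v_3], [v_4], [v_5]
  1-simplices (12): [v_0,v_1], [v_0,v_2], [v_0,v_3], [v_0,v_5], [v_1,v_2], [v_1,v_5], [v_2,v_3], [v_2,v_4], [v_2,v_5], [v_3,v_4], [v_3,v_5], [v_4,v_5]
  2-simplices (6): [v_0,v_1,v_2], [v_0,v_2,v_3], [v_0,v_3,v_5], [v_1,v_2,v_5], [v_2,v_4,v_5], [v_3,v_4,v_5]

so the chain groups are C_0 ≅ Z^6, C_1 ≅ Z^12, C_2 ≅ Z^6.

Boundary ∂_1: C_1 → C_0 is given by ∂[p,q] = [q] − [p]. For instance
  ∂[v_3,v_4] = [v_4] − [v_3].
As a 6×12 matrix over Z this has rank 5, with invariant factors (1,1,1,1,1).

The boundary map ∂_2: C_2 → C_1 acts by ∂[p,q,r] = [q,r] − [p,r] + [p,q]. For instance
  ∂[v_0,v_2,v_3] = [v_2,v_3] − [v_0,v_3] + [v_0,v_2],
  ∂[v_3,v_4,v_5] = [v_4,v_5] − [v_3,v_5] + [v_3,v_4].
The 12×6 boundary matrix has rank 6 and Smith normal form diag(1,1,1,1,1,1).

Now H_k = ker ∂_k / im ∂_{k+1}, so:

  H_0: rank C_0 − rank ∂_1 = 6 − 5 = 1, and the invariant factors of ∂_1 are all 1, so H_0 ≅ Z.
  H_1: rank ker ∂_1 − rank ∂_2 = (12 − 5) − 6 = 1, and the invariant factors of ∂_2 are all 1, so H_1 ≅ Z.
  H_2: rank ker ∂_2 − rank ∂_3 = (6 − 6) − 0 = 0, and there is no ∂_3, so H_2 ≅ 0.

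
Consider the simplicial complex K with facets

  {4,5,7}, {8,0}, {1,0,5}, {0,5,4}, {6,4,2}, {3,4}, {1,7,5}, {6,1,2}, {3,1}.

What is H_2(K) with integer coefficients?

Fix the vertex order 0 < 1 < 2 < 3 < 4 < 5 < 6 < 7 < 8 and write every simplex with vertices in increasing order. Then dim K = 2 and the simplices of K are:

  0-simplices (9): [0], [1], [2], [3], [4], [5], [6], [7], [8]
  1-simplices (16): [0,1], [0,4], [0,5], [0,8], [1,2], [1,3], [1,5], [1,6], [1,7], [2,4], [2,6], [3,4], [4,5], [4,6], [4,7], [5,7]
  2-simplices (6): [0,1,5], [0,4,5], [1,2,6], [1,5,7], [2,4,6], [4,5,7]

so the chain groups are C_0 ≅ Z^9, C_1 ≅ Z^16, C_2 ≅ Z^6.

∂_1: C_1 → C_0 sends each edge [p,q] (with p < q) to q − p.
This gives a 9×16 integer matrix of rank 8; reducing to Smith normal form yields diagonal entries (1,1,1,1,1,1,1,1).

Boundary ∂_2: C_2 → C_1 sends each 2-simplex [p,q,r] to [q,r] − [p,r] + [p,q]. For instance
  ∂[2,4,6] = [4,6] − [2,6] + [2,4],
  ∂[0,4,5] = [4,5] − [0,5] + [0,4].
This gives a 16×6 integer matrix of rank 6; reducing to Smith normal form yields diagonal entries (1,1,1,1,1,1).

Now H_k = ker ∂_k / im ∂_{k+1}, so:

  H_2: rank ker ∂_2 − rank ∂_3 = (6 − 6) − 0 = 0, and there is no ∂_3, so H_2 = 0.

H_2 ≅ 0.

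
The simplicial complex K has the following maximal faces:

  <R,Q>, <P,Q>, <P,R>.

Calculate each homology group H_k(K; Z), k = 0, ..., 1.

H_0 ≅ Z,  H_1 ≅ Z.

We work with the vertex ordering P < Q < R. The simplices of K, each written with vertices in increasing order, are:

  0-simplices (3): P, Q, R
  1-simplices (3): PQ, PR, QR

Hence C_0 ≅ Z^3, C_1 ≅ Z^3.

The boundary map ∂_1: C_1 → C_0 maps an edge to its endpoints' difference, ∂[p,q] = q − p. For instance
  ∂QR = R − Q.
The 3×3 boundary matrix has rank 2 and Smith normal form diag(1,1).

Now H_k = ker ∂_k / im ∂_{k+1}, so:

  H_0: rank C_0 − rank ∂_1 = 3 − 2 = 1, and the invariant factors of ∂_1 are all 1, so H_0 = Z.
  H_1: rank ker ∂_1 − rank ∂_2 = (3 − 2) − 0 = 1, and there is no ∂_2, so H_1 = Z.

As a check, the Euler characteristic is 3 − 3 = 0, which agrees with 1 − 1 = 0.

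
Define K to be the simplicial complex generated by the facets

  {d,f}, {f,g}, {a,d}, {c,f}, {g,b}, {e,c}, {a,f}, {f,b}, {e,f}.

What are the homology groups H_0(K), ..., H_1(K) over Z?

H_0 = Z,  H_1 = Z^3.

We work with the vertex ordering a < b < c < d < e < f < g. The simplices of K, each written with vertices in increasing order, are:

  0-simplices (7): a, b, c, d, e, f, g
  1-simplices (9): ad, af, bf, bg, ce, cf, df, ef, fg

Hence C_0 ≅ Z^7, C_1 ≅ Z^9.

∂_1: C_1 → C_0 is given by ∂[p,q] = [q] − [p].
The 7×9 boundary matrix has rank 6 and Smith normal form diag(1,1,1,1,1,1).

Computing H_k = (kernel of ∂_k) / (image of ∂_{k+1}):

  H_0: rank C_0 − rank ∂_1 = 7 − 6 = 1, and the invariant factors of ∂_1 are all 1, so H_0 ≅ Z.
  H_1: rank ker ∂_1 − rank ∂_2 = (9 − 6) − 0 = 3, and there is no ∂_2, so H_1 ≅ Z^3.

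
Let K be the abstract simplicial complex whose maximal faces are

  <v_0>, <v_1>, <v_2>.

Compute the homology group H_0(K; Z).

H_0 ≅ Z^3.

Fix the vertex order v_0 < v_1 < v_2 and write every simplex with vertices in increasing order. Then dim K = 0 and the simplices of K are:

  0-simplices (3): [v_0], [v_1], [v_2]

so the chain groups are C_0 ≅ Z^3.

Reading off H_k = ker ∂_k / im ∂_{k+1}:

  H_0: rank C_0 − rank ∂_1 = 3 − 0 = 3, and there is no ∂_1, so H_0 = Z^3.

(K is a triangulation of a set of 3 points.)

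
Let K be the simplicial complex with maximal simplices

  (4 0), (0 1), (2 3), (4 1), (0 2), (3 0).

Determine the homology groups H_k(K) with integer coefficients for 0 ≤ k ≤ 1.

H_0 = Z,  H_1 = Z^2.

Take the total order 0 < 1 < 2 < 3 < 4 on the vertex set. Then K (dimension 1) consists of the simplices:

  0-simplices (5): [0], [1], [2], [3], [4]
  1-simplices (6): [0,1], [0,2], [0,3], [0,4], [1,4], [2,3]

Hence C_0 ≅ Z^5, C_1 ≅ Z^6.

The boundary map ∂_1: C_1 → C_0 sends each edge [p,q] (with p < q) to q − p. For instance
  ∂[2,3] = [3] − [2].
The 5×6 boundary matrix has rank 4 and Smith normal form diag(1,1,1,1).

From H_k ≅ ker(∂_k) / im(∂_{k+1}) we obtain:

  H_0: rank C_0 − rank ∂_1 = 5 − 4 = 1, and the invariant factors of ∂_1 are all 1, so H_0 ≅ Z.
  H_1: rank ker ∂_1 − rank ∂_2 = (6 − 4) − 0 = 2, and there is no ∂_2, so H_1 ≅ Z^2.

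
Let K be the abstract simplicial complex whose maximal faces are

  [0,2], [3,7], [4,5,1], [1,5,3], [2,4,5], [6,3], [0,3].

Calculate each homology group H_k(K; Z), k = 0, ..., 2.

We work with the vertex ordering 0 < 1 < 2 < 3 < 4 < 5 < 6 < 7. The simplices of K, each written with vertices in increasing order, are:

  0-simplices (8): [0], [1], [2], [3], [4], [5], [6], [7]
  1-simplices (11): [0,2], [0,3], [1,3], [1,4], [1,5], [2,4], [2,5], [3,5], [3,6], [3,7], [4,5]
  2-simplices (3): [1,3,5], [1,4,5], [2,4,5]

Hence C_0 ≅ Z^8, C_1 ≅ Z^11, C_2 ≅ Z^3.

Boundary ∂_1: C_1 → C_0 is given by ∂[p,q] = [q] − [p]. For instance
  ∂[0,3] = [3] − [0].
As a 8×11 matrix over Z this has rank 7, with invariant factors (1,1,1,1,1,1,1).

The boundary map ∂_2: C_2 → C_1 acts by ∂[p,q,r] = [q,r] − [p,r] + [p,q]. For instance
  ∂[1,4,5] = [4,5] − [1,5] + [1,4],
  ∂[2,4,5] = [4,5] − [2,5] + [2,4].
The 11×3 boundary matrix has rank 3 and Smith normal form diag(1,1,1).

Now H_k = ker ∂_k / im ∂_{k+1}, so:

  H_0: rank C_0 − rank ∂_1 = 8 − 7 = 1, and the invariant factors of ∂_1 are all 1, so H_0 ≅ Z.
  H_1: rank ker ∂_1 − rank ∂_2 = (11 − 7) − 3 = 1, and the invariant factors of ∂_2 are all 1, so H_1 ≅ Z.
  H_2: rank ker ∂_2 − rank ∂_3 = (3 − 3) − 0 = 0, and there is no ∂_3, so H_2 ≅ 0.

H_0 = Z,  H_1 = Z,  H_2 = 0.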